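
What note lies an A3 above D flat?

F#

D up a major third is F#, so the target letter is F.
From Db, an augmented third is 5 semitones up: F#.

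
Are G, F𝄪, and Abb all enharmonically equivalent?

Yes

G = pitch class 7 and F## = pitch class 7 and Abb = pitch class 7 — the same pitch class, so they are enharmonic equivalents.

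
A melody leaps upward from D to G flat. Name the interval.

diminished fourth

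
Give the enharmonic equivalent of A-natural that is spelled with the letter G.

Plain G sits 2 semitones below A, so on the letter G the same pitch needs a double sharp: G##.

G##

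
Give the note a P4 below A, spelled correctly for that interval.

E

A fourth below A lands on the letter E.
A perfect fourth spans 5 semitones, so A moves to pitch class 4. On the letter E that is E.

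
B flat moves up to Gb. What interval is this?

Counting letters B–C–D–E–F–G gives a sixth.
Bb→Gb = 8 semitones, 1 narrower than the major sixth (9), so minor.

minor sixth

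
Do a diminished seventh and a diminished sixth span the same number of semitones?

A diminished seventh spans 9 semitones; a diminished sixth spans 7.
The spans differ, so they are not enharmonic equivalents.

No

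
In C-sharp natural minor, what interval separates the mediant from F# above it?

major second

The mediant of C# natural minor is E.
E up to F#: letters E→F make it a second; 2 semitones makes it major.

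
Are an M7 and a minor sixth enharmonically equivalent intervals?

No

A major seventh spans 11 semitones; a minor sixth spans 8.
The spans differ, so they are not enharmonic equivalents.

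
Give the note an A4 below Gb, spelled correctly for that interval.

G down a perfect fourth is D, so the target letter is D.
From Gb, an augmented fourth is 6 semitones down: Dbb.

Dbb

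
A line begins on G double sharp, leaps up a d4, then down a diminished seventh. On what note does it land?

D##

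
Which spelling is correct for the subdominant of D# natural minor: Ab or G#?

Each scale degree takes a distinct letter name. Degree 4 of a scale on D must use the letter G.
G# and Ab are enharmonically the same pitch, but only G# uses the letter G, so it is the correct spelling here.

G#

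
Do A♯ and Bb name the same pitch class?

Yes

A# is pitch class 10; Bb is pitch class 10.
All spellings map to pitch class 10, so they are enharmonically equivalent.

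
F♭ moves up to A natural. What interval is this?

augmented third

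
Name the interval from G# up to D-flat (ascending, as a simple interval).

doubly diminished fifth

Counting letters G–A–B–C–D gives a fifth.
G#→Db = 5 semitones, 2 narrower than the perfect fifth (7), so doubly diminished.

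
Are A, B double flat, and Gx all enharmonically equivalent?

Yes

A = pitch class 9 and Bbb = pitch class 9 and G## = pitch class 9 — the same pitch class, so they are enharmonic equivalents.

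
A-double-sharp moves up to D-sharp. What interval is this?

Counting letters A–B–C–D gives a fourth.
A##→D# = 4 semitones, 1 narrower than the perfect fourth (5), so diminished.

diminished fourth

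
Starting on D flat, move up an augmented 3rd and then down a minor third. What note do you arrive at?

D#

An augmented third up from Db is F# (letter F, 5 semitones up).
A minor third down from F# is D# (letter D, 3 semitones down).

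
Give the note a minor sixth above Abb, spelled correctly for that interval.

A sixth above A lands on the letter F.
A minor sixth spans 8 semitones, so Abb moves to pitch class 3. On the letter F that is Fbb.

Fbb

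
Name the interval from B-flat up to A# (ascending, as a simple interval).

The letter names run B→A, a span of 6 letter steps, so the interval is some kind of seventh.
Bb to A# is 12 semitones. A major seventh is 11, so 12 makes it augmented.

augmented seventh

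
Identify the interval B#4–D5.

The letter names run B→D, a span of 2 letter steps, so the interval is some kind of third.
B# to D is 2 semitones. A major third is 4, so 2 makes it diminished.

diminished third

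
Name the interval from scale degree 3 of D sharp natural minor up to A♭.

diminished third

Scale degree 3 of D# natural minor is F#.
F# up to Ab: letters F→A make it a third; 2 semitones makes it diminished.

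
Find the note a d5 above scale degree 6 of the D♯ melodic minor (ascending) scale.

Scale degree 6 of D# melodic minor (ascending) is B#.
A diminished fifth (6 semitones) above B# lands on the letter F, giving F#.

F#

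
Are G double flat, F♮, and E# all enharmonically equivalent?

Yes

Gbb = pitch class 5 and F = pitch class 5 and E# = pitch class 5 — the same pitch class, so they are enharmonic equivalents.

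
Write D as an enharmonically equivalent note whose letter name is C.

Plain C sits 2 semitones below D, so on the letter C the same pitch needs a double sharp: C##.

C##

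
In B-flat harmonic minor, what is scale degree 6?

Degree 6 takes the letter 5 steps above B, which is G.
In harmonic minor, degree 6 sits 8 semitones above the tonic. Bb + 8 semitones is pitch class 6, spelled on G as Gb.

Gb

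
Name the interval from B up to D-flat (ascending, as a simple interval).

diminished third

The letter names run B→D, a span of 2 letter steps, so the interval is some kind of third.
B to Db is 2 semitones. A major third is 4, so 2 makes it diminished.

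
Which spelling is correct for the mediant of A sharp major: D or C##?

C##

Each scale degree takes a distinct letter name. Degree 3 of a scale on A must use the letter C.
C## and D are enharmonically the same pitch, but only C## uses the letter C, so it is the correct spelling here.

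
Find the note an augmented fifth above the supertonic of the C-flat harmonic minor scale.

A

The supertonic of Cb harmonic minor is Db.
An augmented fifth (8 semitones) above Db lands on the letter A, giving A.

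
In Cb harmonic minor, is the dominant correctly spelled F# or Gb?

Each scale degree takes a distinct letter name. Degree 5 of a scale on C must use the letter G.
Gb and F# are enharmonically the same pitch, but only Gb uses the letter G, so it is the correct spelling here.

Gb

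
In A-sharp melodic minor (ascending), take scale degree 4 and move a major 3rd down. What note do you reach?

B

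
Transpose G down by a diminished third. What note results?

A third below G lands on the letter E.
A diminished third spans 2 semitones, so G moves to pitch class 5. On the letter E that is E#.

E#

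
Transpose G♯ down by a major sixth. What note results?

B

G down a major sixth is Bb, so the target letter is B.
From G#, a major sixth is 9 semitones down: B.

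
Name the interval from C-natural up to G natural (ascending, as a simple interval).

perfect fifth

The letter names run C→G, a span of 4 letter steps, so the interval is some kind of fifth.
C to G is 7 semitones. A perfect fifth is 7, so 7 makes it perfect.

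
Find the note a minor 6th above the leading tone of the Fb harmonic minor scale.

The leading tone of Fb harmonic minor is Eb.
A minor sixth (8 semitones) above Eb lands on the letter C, giving Cb.

Cb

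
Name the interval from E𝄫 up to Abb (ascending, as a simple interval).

Counting letters E–F–G–A gives a fourth.
Ebb→Abb = 5 semitones, exactly the perfect fourth.

perfect fourth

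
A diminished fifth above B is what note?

F

A fifth above B lands on the letter F.
A diminished fifth spans 6 semitones, so B moves to pitch class 5. On the letter F that is F.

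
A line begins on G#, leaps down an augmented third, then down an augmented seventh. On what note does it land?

An augmented third down from G# is Eb (letter E, 5 semitones down).
An augmented seventh down from Eb is Fbb (letter F, 12 semitones down).

Fbb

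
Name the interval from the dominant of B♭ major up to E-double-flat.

diminished seventh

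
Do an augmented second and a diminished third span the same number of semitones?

No

An augmented second spans 3 semitones; a diminished third spans 2.
The spans differ, so they are not enharmonic equivalents.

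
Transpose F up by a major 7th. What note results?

A seventh above F lands on the letter E.
A major seventh spans 11 semitones, so F moves to pitch class 4. On the letter E that is E.

E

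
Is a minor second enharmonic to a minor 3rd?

A minor second spans 1 semitone; a minor third spans 3.
The spans differ, so they are not enharmonic equivalents.

No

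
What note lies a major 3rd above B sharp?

B up a major third is D#, so the target letter is D.
From B#, a major third is 4 semitones up: D##.

D##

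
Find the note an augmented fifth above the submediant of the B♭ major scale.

The submediant of Bb major is G.
An augmented fifth (8 semitones) above G lands on the letter D, giving D#.

D#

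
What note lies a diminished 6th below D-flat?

D down a major sixth is F, so the target letter is F.
From Db, a diminished sixth is 7 semitones down: F#.

F#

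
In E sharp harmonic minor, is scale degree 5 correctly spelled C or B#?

B#

Each scale degree takes a distinct letter name. Degree 5 of a scale on E must use the letter B.
B# and C are enharmonically the same pitch, but only B# uses the letter B, so it is the correct spelling here.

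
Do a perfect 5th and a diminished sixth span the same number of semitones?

A perfect fifth spans 7 semitones; a diminished sixth spans 7.
They are enharmonically equivalent.

Yes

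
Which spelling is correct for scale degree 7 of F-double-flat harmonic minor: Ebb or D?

Ebb

Each scale degree takes a distinct letter name. Degree 7 of a scale on F must use the letter E.
Ebb and D are enharmonically the same pitch, but only Ebb uses the letter E, so it is the correct spelling here.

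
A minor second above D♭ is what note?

D up a major second is E, so the target letter is E.
From Db, a minor second is 1 semitone up: Ebb.

Ebb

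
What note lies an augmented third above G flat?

A third above G lands on the letter B.
An augmented third spans 5 semitones, so Gb moves to pitch class 11. On the letter B that is B.

B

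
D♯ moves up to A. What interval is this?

The letter names run D→A, a span of 4 letter steps, so the interval is some kind of fifth.
D# to A is 6 semitones. A perfect fifth is 7, so 6 makes it diminished.

diminished fifth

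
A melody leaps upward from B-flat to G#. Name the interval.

augmented sixth

The letter names run B→G, a span of 5 letter steps, so the interval is some kind of sixth.
Bb to G# is 10 semitones. A major sixth is 9, so 10 makes it augmented.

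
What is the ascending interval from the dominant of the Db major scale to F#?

augmented sixth

The dominant of Db major is Ab.
Ab up to F#: letters A→F make it a sixth; 10 semitones makes it augmented.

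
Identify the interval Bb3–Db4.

minor third

Counting letters B–C–D gives a third.
Bb→Db = 3 semitones, 1 narrower than the major third (4), so minor.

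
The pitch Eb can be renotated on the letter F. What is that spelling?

Eb is pitch class 3. The letter F alone is pitch class 5.
To reach pitch class 3 from F requires an offset of -2 semitones, i.e. double flat: Fbb.

Fbb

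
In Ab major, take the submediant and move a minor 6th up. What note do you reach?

Db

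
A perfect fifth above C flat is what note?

A fifth above C lands on the letter G.
A perfect fifth spans 7 semitones, so Cb moves to pitch class 6. On the letter G that is Gb.

Gb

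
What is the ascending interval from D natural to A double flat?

Counting letters D–E–F–G–A gives a fifth.
D→Abb = 5 semitones, 2 narrower than the perfect fifth (7), so doubly diminished.

doubly diminished fifth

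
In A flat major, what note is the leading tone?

The Ab major scale runs Ab Bb C Db Eb F G.
Degree 7 is G.

G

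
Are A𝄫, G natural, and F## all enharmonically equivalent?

Abb is pitch class 7; G is pitch class 7; F## is pitch class 7.
All spellings map to pitch class 7, so they are enharmonically equivalent.

Yes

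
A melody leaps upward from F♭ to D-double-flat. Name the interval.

minor sixth

The letter names run F→D, a span of 5 letter steps, so the interval is some kind of sixth.
Fb to Dbb is 8 semitones. A major sixth is 9, so 8 makes it minor.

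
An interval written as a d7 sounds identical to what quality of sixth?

major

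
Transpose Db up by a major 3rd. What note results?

F

A third above D lands on the letter F.
A major third spans 4 semitones, so Db moves to pitch class 5. On the letter F that is F.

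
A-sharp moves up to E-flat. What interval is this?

doubly diminished fifth

The letter names run A→E, a span of 4 letter steps, so the interval is some kind of fifth.
A# to Eb is 5 semitones. A perfect fifth is 7, so 5 makes it doubly diminished.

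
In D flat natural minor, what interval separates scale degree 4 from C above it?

augmented fourth

Scale degree 4 of Db natural minor is Gb.
Gb up to C: letters G→C make it a fourth; 6 semitones makes it augmented.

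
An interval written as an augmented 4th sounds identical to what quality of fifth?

An augmented fourth spans 6 semitones.
A fifth spanning 6 semitones is diminished (the perfect fifth is 7).

diminished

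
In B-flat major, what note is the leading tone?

The Bb major scale runs Bb C D Eb F G A.
Degree 7 is A.

A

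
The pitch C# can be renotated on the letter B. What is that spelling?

B##

C# is pitch class 1. The letter B alone is pitch class 11.
To reach pitch class 1 from B requires an offset of +2 semitones, i.e. double sharp: B##.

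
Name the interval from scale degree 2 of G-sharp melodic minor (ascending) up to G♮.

Scale degree 2 of G# melodic minor (ascending) is A#.
A# up to G: letters A→G make it a seventh; 9 semitones makes it diminished.

diminished seventh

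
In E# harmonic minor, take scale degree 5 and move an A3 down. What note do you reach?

G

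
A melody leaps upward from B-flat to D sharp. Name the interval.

augmented third

Counting letters B–C–D gives a third.
Bb→D# = 5 semitones, 1 wider than the major third (4), so augmented.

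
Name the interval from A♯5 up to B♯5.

Counting letters A–B gives a second.
A#→B# = 2 semitones, exactly the major second.

major second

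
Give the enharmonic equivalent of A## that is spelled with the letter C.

A## is pitch class 11. The letter C alone is pitch class 0.
To reach pitch class 11 from C requires an offset of -1 semitone, i.e. flat: Cb.

Cb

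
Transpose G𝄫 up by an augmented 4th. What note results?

G up a perfect fourth is C, so the target letter is C.
From Gbb, an augmented fourth is 6 semitones up: Cb.

Cb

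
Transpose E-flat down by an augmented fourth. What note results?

Bbb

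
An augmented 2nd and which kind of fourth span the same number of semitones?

doubly diminished

An augmented second spans 3 semitones.
A fourth spanning 3 semitones is doubly diminished (the perfect fourth is 5).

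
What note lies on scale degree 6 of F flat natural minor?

The Fb natural minor scale runs Fb Gb Abb Bbb Cb Dbb Ebb.
Degree 6 is Dbb.

Dbb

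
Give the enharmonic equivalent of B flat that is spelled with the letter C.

Plain C sits 2 semitones above Bb, so on the letter C the same pitch needs a double flat: Cbb.

Cbb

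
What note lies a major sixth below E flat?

Gb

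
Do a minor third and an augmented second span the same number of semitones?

A minor third spans 3 semitones; an augmented second spans 3.
They are enharmonically equivalent.

Yes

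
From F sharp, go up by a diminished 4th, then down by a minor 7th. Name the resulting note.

A diminished fourth up from F# is Bb (letter B, 4 semitones up).
A minor seventh down from Bb is C (letter C, 10 semitones down).

C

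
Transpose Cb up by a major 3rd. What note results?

Eb

A third above C lands on the letter E.
A major third spans 4 semitones, so Cb moves to pitch class 3. On the letter E that is Eb.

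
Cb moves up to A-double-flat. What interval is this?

The letter names run C→A, a span of 5 letter steps, so the interval is some kind of sixth.
Cb to Abb is 8 semitones. A major sixth is 9, so 8 makes it minor.

minor sixth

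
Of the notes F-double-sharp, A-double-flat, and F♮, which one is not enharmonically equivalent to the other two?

F

In 12-tone equal temperament, enharmonic equivalents share a pitch class. F## is pitch class 7; Abb is pitch class 7; F is pitch class 5.
F## and Abb share pitch class 7, while F is pitch class 5.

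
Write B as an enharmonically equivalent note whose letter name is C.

Cb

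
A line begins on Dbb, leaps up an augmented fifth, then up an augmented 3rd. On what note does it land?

C#

An augmented fifth up from Dbb is Ab (letter A, 8 semitones up).
An augmented third up from Ab is C# (letter C, 5 semitones up).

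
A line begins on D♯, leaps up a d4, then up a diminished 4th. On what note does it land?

A diminished fourth up from D# is G (letter G, 4 semitones up).
A diminished fourth up from G is Cb (letter C, 4 semitones up).

Cb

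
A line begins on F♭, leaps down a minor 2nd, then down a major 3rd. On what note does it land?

A minor second down from Fb is Eb (letter E, 1 semitone down).
A major third down from Eb is Cb (letter C, 4 semitones down).

Cb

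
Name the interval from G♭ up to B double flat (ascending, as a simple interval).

Counting letters G–A–B gives a third.
Gb→Bbb = 3 semitones, 1 narrower than the major third (4), so minor.

minor third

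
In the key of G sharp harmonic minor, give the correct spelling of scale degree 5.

D#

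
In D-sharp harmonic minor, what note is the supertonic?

Degree 2 takes the letter 1 step above D, which is E.
In harmonic minor, degree 2 sits 2 semitones above the tonic. D# + 2 semitones is pitch class 5, spelled on E as E#.

E#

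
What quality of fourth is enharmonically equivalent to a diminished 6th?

A diminished sixth spans 7 semitones.
A fourth spanning 7 semitones is doubly augmented (the perfect fourth is 5).

doubly augmented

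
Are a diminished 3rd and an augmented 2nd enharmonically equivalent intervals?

A diminished third spans 2 semitones; an augmented second spans 3.
The spans differ, so they are not enharmonic equivalents.

No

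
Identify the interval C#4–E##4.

The letter names run C→E, a span of 2 letter steps, so the interval is some kind of third.
C# to E## is 5 semitones. A major third is 4, so 5 makes it augmented.

augmented third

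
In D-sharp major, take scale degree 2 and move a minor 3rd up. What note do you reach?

Scale degree 2 of D# major is E#.
A minor third (3 semitones) above E# lands on the letter G, giving G#.

G#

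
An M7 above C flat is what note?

Bb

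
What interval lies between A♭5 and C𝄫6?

The letter names run A→C, a span of 2 letter steps, so the interval is some kind of third.
Ab to Cbb is 2 semitones. A major third is 4, so 2 makes it diminished.

diminished third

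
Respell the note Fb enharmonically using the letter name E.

E

Plain E sits at the same pitch as Fb, so on the letter E the same pitch needs a natural: E.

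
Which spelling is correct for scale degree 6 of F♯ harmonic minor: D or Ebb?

D

Each scale degree takes a distinct letter name. Degree 6 of a scale on F must use the letter D.
D and Ebb are enharmonically the same pitch, but only D uses the letter D, so it is the correct spelling here.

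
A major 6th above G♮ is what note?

A sixth above G lands on the letter E.
A major sixth spans 9 semitones, so G moves to pitch class 4. On the letter E that is E.

E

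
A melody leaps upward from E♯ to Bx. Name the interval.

The letter names run E→B, a span of 4 letter steps, so the interval is some kind of fifth.
E# to B## is 8 semitones. A perfect fifth is 7, so 8 makes it augmented.

augmented fifth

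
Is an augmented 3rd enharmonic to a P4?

Yes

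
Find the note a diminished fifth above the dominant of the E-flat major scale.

Fb

The dominant of Eb major is Bb.
A diminished fifth (6 semitones) above Bb lands on the letter F, giving Fb.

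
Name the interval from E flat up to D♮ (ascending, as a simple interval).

major seventh

Counting letters E–F–G–A–B–C–D gives a seventh.
Eb→D = 11 semitones, exactly the major seventh.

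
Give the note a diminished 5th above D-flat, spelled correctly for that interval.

Abb

A fifth above D lands on the letter A.
A diminished fifth spans 6 semitones, so Db moves to pitch class 7. On the letter A that is Abb.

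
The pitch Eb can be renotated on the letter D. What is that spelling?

D#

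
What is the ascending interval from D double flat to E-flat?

augmented second

Counting letters D–E gives a second.
Dbb→Eb = 3 semitones, 1 wider than the major second (2), so augmented.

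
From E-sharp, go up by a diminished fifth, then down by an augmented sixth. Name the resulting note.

Db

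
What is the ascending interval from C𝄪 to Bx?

major seventh

The letter names run C→B, a span of 6 letter steps, so the interval is some kind of seventh.
C## to B## is 11 semitones. A major seventh is 11, so 11 makes it major.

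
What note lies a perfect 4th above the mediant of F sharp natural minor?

The mediant of F# natural minor is A.
A perfect fourth (5 semitones) above A lands on the letter D, giving D.

D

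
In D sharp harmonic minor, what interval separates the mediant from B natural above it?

The mediant of D# harmonic minor is F#.
F# up to B: letters F→B make it a fourth; 5 semitones makes it perfect.

perfect fourth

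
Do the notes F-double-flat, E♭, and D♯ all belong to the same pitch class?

Yes

Fbb = pitch class 3 and Eb = pitch class 3 and D# = pitch class 3 — the same pitch class, so they are enharmonic equivalents.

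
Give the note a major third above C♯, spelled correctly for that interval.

C up a major third is E, so the target letter is E.
From C#, a major third is 4 semitones up: E#.

E#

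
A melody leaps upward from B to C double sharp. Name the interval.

The letter names run B→C, a span of 1 letter step, so the interval is some kind of second.
B to C## is 3 semitones. A major second is 2, so 3 makes it augmented.

augmented second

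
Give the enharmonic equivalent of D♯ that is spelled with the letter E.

Eb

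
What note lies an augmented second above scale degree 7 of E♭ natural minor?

E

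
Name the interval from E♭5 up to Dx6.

doubly augmented seventh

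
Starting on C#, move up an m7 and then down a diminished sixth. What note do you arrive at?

D##

A minor seventh up from C# is B (letter B, 10 semitones up).
A diminished sixth down from B is D## (letter D, 7 semitones down).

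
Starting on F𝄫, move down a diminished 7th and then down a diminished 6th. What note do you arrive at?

B

A diminished seventh down from Fbb is Gb (letter G, 9 semitones down).
A diminished sixth down from Gb is B (letter B, 7 semitones down).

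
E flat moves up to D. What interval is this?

major seventh

The letter names run E→D, a span of 6 letter steps, so the interval is some kind of seventh.
Eb to D is 11 semitones. A major seventh is 11, so 11 makes it major.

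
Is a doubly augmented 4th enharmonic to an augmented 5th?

No

A doubly augmented fourth spans 7 semitones; an augmented fifth spans 8.
The spans differ, so they are not enharmonic equivalents.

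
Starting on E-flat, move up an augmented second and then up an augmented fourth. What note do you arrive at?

B#

An augmented second up from Eb is F# (letter F, 3 semitones up).
An augmented fourth up from F# is B# (letter B, 6 semitones up).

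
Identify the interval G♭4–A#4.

doubly augmented second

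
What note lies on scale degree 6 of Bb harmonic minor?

Degree 6 takes the letter 5 steps above B, which is G.
In harmonic minor, degree 6 sits 8 semitones above the tonic. Bb + 8 semitones is pitch class 6, spelled on G as Gb.

Gb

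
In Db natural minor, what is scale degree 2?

The Db natural minor scale runs Db Eb Fb Gb Ab Bbb Cb.
Degree 2 is Eb.

Eb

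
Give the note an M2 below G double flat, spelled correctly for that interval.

Fbb

A second below G lands on the letter F.
A major second spans 2 semitones, so Gbb moves to pitch class 3. On the letter F that is Fbb.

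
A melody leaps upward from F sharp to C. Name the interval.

Counting letters F–G–A–B–C gives a fifth.
F#→C = 6 semitones, 1 narrower than the perfect fifth (7), so diminished.

diminished fifth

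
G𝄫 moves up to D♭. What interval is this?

Counting letters G–A–B–C–D gives a fifth.
Gbb→Db = 8 semitones, 1 wider than the perfect fifth (7), so augmented.

augmented fifth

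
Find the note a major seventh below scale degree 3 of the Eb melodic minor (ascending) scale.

Abb

Scale degree 3 of Eb melodic minor (ascending) is Gb.
A major seventh (11 semitones) below Gb lands on the letter A, giving Abb.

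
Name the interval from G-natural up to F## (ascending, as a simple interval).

augmented seventh

Counting letters G–A–B–C–D–E–F gives a seventh.
G→F## = 12 semitones, 1 wider than the major seventh (11), so augmented.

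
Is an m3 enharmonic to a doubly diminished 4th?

A minor third spans 3 semitones; a doubly diminished fourth spans 3.
They are enharmonically equivalent.

Yes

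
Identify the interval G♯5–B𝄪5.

Counting letters G–A–B gives a third.
G#→B## = 5 semitones, 1 wider than the major third (4), so augmented.

augmented third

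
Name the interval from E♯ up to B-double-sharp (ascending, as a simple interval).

The letter names run E→B, a span of 4 letter steps, so the interval is some kind of fifth.
E# to B## is 8 semitones. A perfect fifth is 7, so 8 makes it augmented.

augmented fifth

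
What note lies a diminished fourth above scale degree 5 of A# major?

Scale degree 5 of A# major is E#.
A diminished fourth (4 semitones) above E# lands on the letter A, giving A.

A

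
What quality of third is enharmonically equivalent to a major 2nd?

A major second spans 2 semitones.
A third spanning 2 semitones is diminished (the major third is 4).

diminished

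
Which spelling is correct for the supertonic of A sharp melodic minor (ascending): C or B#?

B#

Each scale degree takes a distinct letter name. Degree 2 of a scale on A must use the letter B.
B# and C are enharmonically the same pitch, but only B# uses the letter B, so it is the correct spelling here.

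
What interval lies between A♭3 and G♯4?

The letter names run A→G, a span of 6 letter steps, so the interval is some kind of seventh.
Ab to G# is 12 semitones. A major seventh is 11, so 12 makes it augmented.

augmented seventh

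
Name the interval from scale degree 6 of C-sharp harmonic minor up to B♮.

major second

Scale degree 6 of C# harmonic minor is A.
A up to B: letters A→B make it a second; 2 semitones makes it major.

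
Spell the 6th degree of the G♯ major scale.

E#

Degree 6 takes the letter 5 steps above G, which is E.
In major, degree 6 sits 9 semitones above the tonic. G# + 9 semitones is pitch class 5, spelled on E as E#.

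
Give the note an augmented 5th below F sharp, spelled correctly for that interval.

Bb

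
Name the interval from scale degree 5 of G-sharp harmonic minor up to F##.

major third

Scale degree 5 of G# harmonic minor is D#.
D# up to F##: letters D→F make it a third; 4 semitones makes it major.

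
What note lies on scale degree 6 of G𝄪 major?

Degree 6 takes the letter 5 steps above G, which is E.
In major, degree 6 sits 9 semitones above the tonic. G## + 9 semitones is pitch class 6, spelled on E as E##.

E##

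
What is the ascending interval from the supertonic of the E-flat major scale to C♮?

The supertonic of Eb major is F.
F up to C: letters F→C make it a fifth; 7 semitones makes it perfect.

perfect fifth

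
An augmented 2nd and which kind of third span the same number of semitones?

An augmented second spans 3 semitones.
A third spanning 3 semitones is minor (the major third is 4).

minor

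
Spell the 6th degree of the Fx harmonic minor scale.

The F## harmonic minor scale runs F## G## A# B# C## D# E##.
Degree 6 is D#.

D#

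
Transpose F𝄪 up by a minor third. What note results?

A#

A third above F lands on the letter A.
A minor third spans 3 semitones, so F## moves to pitch class 10. On the letter A that is A#.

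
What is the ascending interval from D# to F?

diminished third

The letter names run D→F, a span of 2 letter steps, so the interval is some kind of third.
D# to F is 2 semitones. A major third is 4, so 2 makes it diminished.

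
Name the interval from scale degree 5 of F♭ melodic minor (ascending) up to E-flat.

Scale degree 5 of Fb melodic minor (ascending) is Cb.
Cb up to Eb: letters C→E make it a third; 4 semitones makes it major.

major third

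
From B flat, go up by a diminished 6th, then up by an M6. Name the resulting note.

A diminished sixth up from Bb is Gbb (letter G, 7 semitones up).
A major sixth up from Gbb is Ebb (letter E, 9 semitones up).

Ebb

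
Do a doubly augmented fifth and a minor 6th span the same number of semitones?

No

A doubly augmented fifth spans 9 semitones; a minor sixth spans 8.
The spans differ, so they are not enharmonic equivalents.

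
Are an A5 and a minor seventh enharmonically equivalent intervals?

No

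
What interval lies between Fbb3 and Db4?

Counting letters F–G–A–B–C–D gives a sixth.
Fbb→Db = 10 semitones, 1 wider than the major sixth (9), so augmented.

augmented sixth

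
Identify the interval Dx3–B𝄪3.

The letter names run D→B, a span of 5 letter steps, so the interval is some kind of sixth.
D## to B## is 9 semitones. A major sixth is 9, so 9 makes it major.

major sixth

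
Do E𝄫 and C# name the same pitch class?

Ebb is pitch class 2; C# is pitch class 1.
The pitch classes differ (2 vs. 1), so they are not enharmonic equivalents.

No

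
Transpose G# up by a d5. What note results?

D

A fifth above G lands on the letter D.
A diminished fifth spans 6 semitones, so G# moves to pitch class 2. On the letter D that is D.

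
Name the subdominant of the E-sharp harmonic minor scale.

The E# harmonic minor scale runs E# F## G# A# B# C# D##.
Degree 4 is A#.

A#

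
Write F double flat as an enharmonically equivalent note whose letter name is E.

Plain E sits 1 semitone above Fbb, so on the letter E the same pitch needs a flat: Eb.

Eb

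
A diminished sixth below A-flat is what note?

C#

A down a major sixth is C, so the target letter is C.
From Ab, a diminished sixth is 7 semitones down: C#.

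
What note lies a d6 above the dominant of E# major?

The dominant of E# major is B#.
A diminished sixth (7 semitones) above B# lands on the letter G, giving G.

G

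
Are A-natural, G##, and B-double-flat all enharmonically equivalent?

Yes

A is pitch class 9; G## is pitch class 9; Bbb is pitch class 9.
All spellings map to pitch class 9, so they are enharmonically equivalent.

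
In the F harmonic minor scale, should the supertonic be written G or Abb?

Each scale degree takes a distinct letter name. Degree 2 of a scale on F must use the letter G.
G and Abb are enharmonically the same pitch, but only G uses the letter G, so it is the correct spelling here.

G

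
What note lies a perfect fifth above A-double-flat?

A up a perfect fifth is E, so the target letter is E.
From Abb, a perfect fifth is 7 semitones up: Ebb.

Ebb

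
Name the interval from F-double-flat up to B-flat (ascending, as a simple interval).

Counting letters F–G–A–B gives a fourth.
Fbb→Bb = 7 semitones, 2 wider than the perfect fourth (5), so doubly augmented.

doubly augmented fourth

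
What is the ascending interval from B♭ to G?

The letter names run B→G, a span of 5 letter steps, so the interval is some kind of sixth.
Bb to G is 9 semitones. A major sixth is 9, so 9 makes it major.

major sixth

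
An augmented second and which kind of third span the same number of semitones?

An augmented second spans 3 semitones.
A third spanning 3 semitones is minor (the major third is 4).

minor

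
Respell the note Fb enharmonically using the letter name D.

D##

Fb is pitch class 4. The letter D alone is pitch class 2.
To reach pitch class 4 from D requires an offset of +2 semitones, i.e. double sharp: D##.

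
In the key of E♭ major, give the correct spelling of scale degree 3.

The Eb major scale runs Eb F G Ab Bb C D.
Degree 3 is G.

G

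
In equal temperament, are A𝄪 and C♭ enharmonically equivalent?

Yes

A## is pitch class 11; Cb is pitch class 11.
All spellings map to pitch class 11, so they are enharmonically equivalent.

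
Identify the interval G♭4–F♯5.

augmented seventh

Counting letters G–A–B–C–D–E–F gives a seventh.
Gb→F# = 12 semitones, 1 wider than the major seventh (11), so augmented.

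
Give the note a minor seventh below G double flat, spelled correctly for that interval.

Abb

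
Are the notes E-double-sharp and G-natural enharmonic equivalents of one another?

Two spellings are enharmonically equivalent only if they share a pitch class.
Here E## → 6, G → 7; 6 ≠ 7, so they are not.

No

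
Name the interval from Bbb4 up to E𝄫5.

perfect fourth

The letter names run B→E, a span of 3 letter steps, so the interval is some kind of fourth.
Bbb to Ebb is 5 semitones. A perfect fourth is 5, so 5 makes it perfect.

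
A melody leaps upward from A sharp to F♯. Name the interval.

minor sixth

The letter names run A→F, a span of 5 letter steps, so the interval is some kind of sixth.
A# to F# is 8 semitones. A major sixth is 9, so 8 makes it minor.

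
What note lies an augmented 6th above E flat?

A sixth above E lands on the letter C.
An augmented sixth spans 10 semitones, so Eb moves to pitch class 1. On the letter C that is C#.

C#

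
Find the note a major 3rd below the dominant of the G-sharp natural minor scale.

B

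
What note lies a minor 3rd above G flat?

A third above G lands on the letter B.
A minor third spans 3 semitones, so Gb moves to pitch class 9. On the letter B that is Bbb.

Bbb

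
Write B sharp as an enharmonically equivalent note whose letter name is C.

Plain C sits at the same pitch as B#, so on the letter C the same pitch needs a natural: C.

C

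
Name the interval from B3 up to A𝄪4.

Counting letters B–C–D–E–F–G–A gives a seventh.
B→A## = 12 semitones, 1 wider than the major seventh (11), so augmented.

augmented seventh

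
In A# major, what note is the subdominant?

D#

The A# major scale runs A# B# C## D# E# F## G##.
Degree 4 is D#.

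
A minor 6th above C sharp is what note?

A sixth above C lands on the letter A.
A minor sixth spans 8 semitones, so C# moves to pitch class 9. On the letter A that is A.

A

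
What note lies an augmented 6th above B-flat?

G#

A sixth above B lands on the letter G.
An augmented sixth spans 10 semitones, so Bb moves to pitch class 8. On the letter G that is G#.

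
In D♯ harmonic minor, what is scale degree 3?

F#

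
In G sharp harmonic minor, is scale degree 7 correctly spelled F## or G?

F##

Each scale degree takes a distinct letter name. Degree 7 of a scale on G must use the letter F.
F## and G are enharmonically the same pitch, but only F## uses the letter F, so it is the correct spelling here.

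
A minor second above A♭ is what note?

Bbb

A second above A lands on the letter B.
A minor second spans 1 semitone, so Ab moves to pitch class 9. On the letter B that is Bbb.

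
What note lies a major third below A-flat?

A third below A lands on the letter F.
A major third spans 4 semitones, so Ab moves to pitch class 4. On the letter F that is Fb.

Fb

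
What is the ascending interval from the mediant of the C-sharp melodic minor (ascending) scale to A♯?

The mediant of C# melodic minor (ascending) is E.
E up to A#: letters E→A make it a fourth; 6 semitones makes it augmented.

augmented fourth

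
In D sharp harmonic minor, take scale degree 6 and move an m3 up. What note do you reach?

Scale degree 6 of D# harmonic minor is B.
A minor third (3 semitones) above B lands on the letter D, giving D.

D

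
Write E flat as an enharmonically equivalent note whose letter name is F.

Eb is pitch class 3. The letter F alone is pitch class 5.
To reach pitch class 3 from F requires an offset of -2 semitones, i.e. double flat: Fbb.

Fbb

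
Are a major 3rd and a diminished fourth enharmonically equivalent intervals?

Yes

A major third spans 4 semitones; a diminished fourth spans 4.
They are enharmonically equivalent.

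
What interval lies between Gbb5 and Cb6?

augmented fourth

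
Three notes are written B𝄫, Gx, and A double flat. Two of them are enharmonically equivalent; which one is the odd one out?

Abb

In 12-tone equal temperament, enharmonic equivalents share a pitch class. Bbb is pitch class 9; G## is pitch class 9; Abb is pitch class 7.
Bbb and G## share pitch class 9, while Abb is pitch class 7.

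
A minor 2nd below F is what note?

F down a major second is Eb, so the target letter is E.
From F, a minor second is 1 semitone down: E.

E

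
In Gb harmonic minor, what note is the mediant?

Bbb

Degree 3 takes the letter 2 steps above G, which is B.
In harmonic minor, degree 3 sits 3 semitones above the tonic. Gb + 3 semitones is pitch class 9, spelled on B as Bbb.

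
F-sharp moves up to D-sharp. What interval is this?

major sixth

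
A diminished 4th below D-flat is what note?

A fourth below D lands on the letter A.
A diminished fourth spans 4 semitones, so Db moves to pitch class 9. On the letter A that is A.

A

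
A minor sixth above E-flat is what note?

Cb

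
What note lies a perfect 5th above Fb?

Cb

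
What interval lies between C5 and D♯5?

augmented second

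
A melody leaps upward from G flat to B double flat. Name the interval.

The letter names run G→B, a span of 2 letter steps, so the interval is some kind of third.
Gb to Bbb is 3 semitones. A major third is 4, so 3 makes it minor.

minor third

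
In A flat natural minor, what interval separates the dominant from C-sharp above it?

The dominant of Ab natural minor is Eb.
Eb up to C#: letters E→C make it a sixth; 10 semitones makes it augmented.

augmented sixth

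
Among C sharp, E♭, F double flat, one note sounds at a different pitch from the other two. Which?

In 12-tone equal temperament, enharmonic equivalents share a pitch class. C# is pitch class 1; Eb is pitch class 3; Fbb is pitch class 3.
Eb and Fbb share pitch class 3, while C# is pitch class 1.

C#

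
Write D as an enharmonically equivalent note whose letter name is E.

Ebb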